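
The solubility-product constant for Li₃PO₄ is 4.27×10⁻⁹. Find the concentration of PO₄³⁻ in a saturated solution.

3.55×10⁻³ M

Li₃PO₄(s) ⇌ 3 Li⁺(aq) + PO₄³⁻(aq)
For each mole of Li₃PO₄ that dissolves per liter, [Li⁺] = 3s and [PO₄³⁻] = s; let s denote this solubility.
Ksp = [Li⁺]^3[PO₄³⁻] = (3s)^3 · s = 27s^4 = 4.27×10⁻⁹
s = 3.55×10⁻³ mol L⁻¹
[PO₄³⁻] = s = 3.55×10⁻³ mol L⁻¹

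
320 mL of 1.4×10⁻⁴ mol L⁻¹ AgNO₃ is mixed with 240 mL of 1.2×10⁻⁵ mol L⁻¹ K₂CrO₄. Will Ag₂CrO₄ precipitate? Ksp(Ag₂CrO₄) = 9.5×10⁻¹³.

No

After mixing, V = 320 mL + 240 mL = 560 mL.
[Ag⁺] = (1.4×10⁻⁴)(320)/560 = 8.0×10⁻⁵ mol L⁻¹
[CrO₄²⁻] = (1.2×10⁻⁵)(240)/560 = 5.1×10⁻⁶ mol L⁻¹
Q = [Ag⁺]^2[CrO₄²⁻] = 3.3×10⁻¹⁴
Q = 3.3×10⁻¹⁴ < Ksp = 9.5×10⁻¹³, so the solution is unsaturated and no precipitate forms.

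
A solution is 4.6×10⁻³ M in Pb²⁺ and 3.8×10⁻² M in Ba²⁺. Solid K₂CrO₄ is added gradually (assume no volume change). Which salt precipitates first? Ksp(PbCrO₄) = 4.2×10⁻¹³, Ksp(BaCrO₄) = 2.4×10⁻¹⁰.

The threshold for precipitation is Q = Ksp.
For PbCrO₄: [CrO₄²⁻] = (Ksp/[Pb²⁺]) = 9.1×10⁻¹¹ M
For BaCrO₄: [CrO₄²⁻] = (Ksp/[Ba²⁺]) = 6.3×10⁻⁹ M
PbCrO₄ requires the lower [CrO₄²⁻], so it precipitates first.

PbCrO₄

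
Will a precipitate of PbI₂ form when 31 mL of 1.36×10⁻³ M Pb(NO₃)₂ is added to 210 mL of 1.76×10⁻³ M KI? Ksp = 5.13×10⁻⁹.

Total volume after mixing = 31 + 210 = 241 mL.
[Pb²⁺] = (1.36×10⁻³)(31)/241 = 1.75×10⁻⁴ M
[I⁻] = (1.76×10⁻³)(210)/241 = 1.53×10⁻³ M
Q = [Pb²⁺][I⁻]^2 = 4.11×10⁻¹⁰
Since Q (4.11×10⁻¹⁰) is less than Ksp (5.13×10⁻⁹), no PbI₂ precipitates.

No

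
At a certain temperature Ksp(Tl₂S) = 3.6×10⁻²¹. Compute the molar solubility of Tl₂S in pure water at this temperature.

Tl₂S(s) ⇌ 2 Tl⁺(aq) + S²⁻(aq)
Call the molar solubility s, so that [Tl⁺] = 2s and [S²⁻] = s.
Ksp = [Tl⁺]^2[S²⁻] = (2s)^2 · s = 4s^3
4s^3 = 3.6×10⁻²¹  ⇒  s^3 = 9.0×10⁻²²
s = (9.0×10⁻²²)^(1/3) = 9.7×10⁻⁸ mol L⁻¹

9.7×10⁻⁸ M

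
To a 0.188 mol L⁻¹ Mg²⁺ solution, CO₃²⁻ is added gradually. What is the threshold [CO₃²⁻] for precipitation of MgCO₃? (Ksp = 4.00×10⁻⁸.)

2.13×10⁻⁷ M

Precipitation of each salt begins when its ion product equals Ksp.
MgCO₃(s) ⇌ Mg²⁺(aq) + CO₃²⁻(aq)
Ksp = [Mg²⁺][CO₃²⁻] = [CO₃²⁻](0.188)
[CO₃²⁻] = 4.00×10⁻⁸ / (0.188) = 2.13×10⁻⁷
[CO₃²⁻] = 2.13×10⁻⁷ mol L⁻¹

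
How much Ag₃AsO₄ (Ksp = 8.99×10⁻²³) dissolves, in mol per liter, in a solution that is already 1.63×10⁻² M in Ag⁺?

Ag₃AsO₄(s) ⇌ 3 Ag⁺(aq) + AsO₄³⁻(aq)
Let s be the solubility of Ag₃AsO₄ here. The common ion gives [Ag⁺] ≈ 1.63×10⁻² M, and [AsO₄³⁻] = s.
Ksp = [Ag⁺]^3[AsO₄³⁻] = (1.63×10⁻²)^3s
s = 8.99×10⁻²³ / (1.63×10⁻²)^3 = 2.08×10⁻¹⁷
s = 2.08×10⁻¹⁷ M

2.08×10⁻¹⁷ M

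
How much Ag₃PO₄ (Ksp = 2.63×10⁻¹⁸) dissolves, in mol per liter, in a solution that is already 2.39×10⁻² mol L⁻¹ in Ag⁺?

Ag₃PO₄(s) ⇌ 3 Ag⁺(aq) + PO₄³⁻(aq)
The solution already contains Ag⁺ at 2.39×10⁻² mol L⁻¹. Let s be the molar solubility of Ag₃PO₄.
[Ag⁺] ≈ 2.39×10⁻² mol L⁻¹ (common ion dominates); [PO₄³⁻] = s.
Ksp = [Ag⁺]^3[PO₄³⁻] = (2.39×10⁻²)^3s
s = 2.63×10⁻¹⁸ / (2.39×10⁻²)^3 = 1.93×10⁻¹³
s = 1.93×10⁻¹³ mol L⁻¹

1.93×10⁻¹³ M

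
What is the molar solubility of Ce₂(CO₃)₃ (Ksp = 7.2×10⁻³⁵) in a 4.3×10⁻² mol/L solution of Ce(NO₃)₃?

1.1×10⁻¹¹ M

Ce₂(CO₃)₃(s) ⇌ 2 Ce³⁺(aq) + 3 CO₃²⁻(aq)
Let s be the solubility of Ce₂(CO₃)₃ here. The common ion gives [Ce³⁺] ≈ 4.3×10⁻² mol/L, and [CO₃²⁻] = 3s.
Ksp = [Ce³⁺]^2[CO₃²⁻]^3 = (4.3×10⁻²)^2(3s)^3
(3s)^3 = 7.2×10⁻³⁵ / (4.3×10⁻²)^2 = 3.9×10⁻³²
s = 1.1×10⁻¹¹ mol/L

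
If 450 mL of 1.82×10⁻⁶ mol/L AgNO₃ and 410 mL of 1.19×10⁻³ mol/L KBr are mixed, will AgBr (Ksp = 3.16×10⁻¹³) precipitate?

Yes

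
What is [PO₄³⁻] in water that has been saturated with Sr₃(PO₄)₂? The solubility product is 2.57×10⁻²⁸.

Sr₃(PO₄)₂(s) ⇌ 3 Sr²⁺(aq) + 2 PO₄³⁻(aq)
With molar solubility s: [Sr²⁺] = 3s, [PO₄³⁻] = 2s.
Ksp = [Sr²⁺]^3[PO₄³⁻]^2 = (3s)^3 · (2s)^2 = 108s^5 = 2.57×10⁻²⁸
s = 1.19×10⁻⁶ mol L⁻¹
[PO₄³⁻] = 2s = 2.38×10⁻⁶ mol L⁻¹

2.38×10⁻⁶ M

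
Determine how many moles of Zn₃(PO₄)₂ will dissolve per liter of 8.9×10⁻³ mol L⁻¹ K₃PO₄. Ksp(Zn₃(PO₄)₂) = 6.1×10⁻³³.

Zn₃(PO₄)₂(s) ⇌ 3 Zn²⁺(aq) + 2 PO₄³⁻(aq)
With PO₄³⁻ already at 8.9×10⁻³ mol L⁻¹ and s small, take [PO₄³⁻] ≈ 8.9×10⁻³ mol L⁻¹ and [Zn²⁺] = 3s.
Ksp = [Zn²⁺]^3[PO₄³⁻]^2 = (3s)^3(8.9×10⁻³)^2
(3s)^3 = 6.1×10⁻³³ / (8.9×10⁻³)^2 = 7.7×10⁻²⁹
s = 1.4×10⁻¹⁰ mol L⁻¹

1.4×10⁻¹⁰ M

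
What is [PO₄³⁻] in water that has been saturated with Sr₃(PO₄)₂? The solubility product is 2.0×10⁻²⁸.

Sr₃(PO₄)₂(s) ⇌ 3 Sr²⁺(aq) + 2 PO₄³⁻(aq)
With molar solubility s: [Sr²⁺] = 3s, [PO₄³⁻] = 2s.
Ksp = [Sr²⁺]^3[PO₄³⁻]^2 = (3s)^3 · (2s)^2 = 108s^5 = 2.0×10⁻²⁸
s = 1.1×10⁻⁶ M
[PO₄³⁻] = 2s = 2.3×10⁻⁶ M

2.3×10⁻⁶ M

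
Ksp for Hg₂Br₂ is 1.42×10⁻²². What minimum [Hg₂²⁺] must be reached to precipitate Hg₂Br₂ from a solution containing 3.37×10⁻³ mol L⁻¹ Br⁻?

1.25×10⁻¹⁷ M

Precipitation of each salt begins when its ion product equals Ksp.
Hg₂Br₂(s) ⇌ Hg₂²⁺(aq) + 2 Br⁻(aq)
Ksp = [Hg₂²⁺][Br⁻]^2 = [Hg₂²⁺](3.37×10⁻³)^2
[Hg₂²⁺] = 1.42×10⁻²² / (3.37×10⁻³)^2 = 1.25×10⁻¹⁷
[Hg₂²⁺] = 1.25×10⁻¹⁷ mol L⁻¹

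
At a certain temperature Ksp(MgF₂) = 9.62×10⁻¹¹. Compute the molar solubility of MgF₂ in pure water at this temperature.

2.89×10⁻⁴ M

MgF₂(s) ⇌ Mg²⁺(aq) + 2 F⁻(aq)
With molar solubility s: [Mg²⁺] = s, [F⁻] = 2s.
Ksp = [Mg²⁺][F⁻]^2 = s · (2s)^2 = 4s^3
4s^3 = 9.62×10⁻¹¹  ⇒  s^3 = 2.41×10⁻¹¹
s = (2.41×10⁻¹¹)^(1/3) = 2.89×10⁻⁴ mol/L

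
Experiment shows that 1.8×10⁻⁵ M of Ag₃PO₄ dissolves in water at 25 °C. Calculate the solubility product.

Ag₃PO₄(s) ⇌ 3 Ag⁺(aq) + PO₄³⁻(aq)
If s mol/L of Ag₃PO₄ dissolves, [Ag⁺] = 3s and [PO₄³⁻] = s.
Ksp = [Ag⁺]^3[PO₄³⁻] = (3s)^3 · s = 27s^4
Ksp = 27 × (1.8×10⁻⁵)^4 = 2.8×10⁻¹⁸

Ksp = 2.8×10⁻¹⁸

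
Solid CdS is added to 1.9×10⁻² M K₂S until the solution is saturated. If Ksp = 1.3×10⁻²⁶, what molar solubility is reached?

6.8×10⁻²⁵ M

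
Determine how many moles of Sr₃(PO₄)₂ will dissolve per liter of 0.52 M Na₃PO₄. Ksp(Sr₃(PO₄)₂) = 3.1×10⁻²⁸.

Sr₃(PO₄)₂(s) ⇌ 3 Sr²⁺(aq) + 2 PO₄³⁻(aq)
With PO₄³⁻ already at 0.52 M and s small, take [PO₄³⁻] ≈ 0.52 M and [Sr²⁺] = 3s.
Ksp = [Sr²⁺]^3[PO₄³⁻]^2 = (3s)^3(0.52)^2
(3s)^3 = 3.1×10⁻²⁸ / (0.52)^2 = 1.1×10⁻²⁷
s = 3.5×10⁻¹⁰ M

3.5×10⁻¹⁰ M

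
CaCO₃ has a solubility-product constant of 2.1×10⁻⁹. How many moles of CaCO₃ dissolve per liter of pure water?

CaCO₃(s) ⇌ Ca²⁺(aq) + CO₃²⁻(aq)
Let s be the molar solubility. Then [Ca²⁺] = s and [CO₃²⁻] = s.
Ksp = [Ca²⁺][CO₃²⁻] = s · s = s^2
s^2 = 2.1×10⁻⁹
s = (2.1×10⁻⁹)^(1/2) = 4.6×10⁻⁵ mol L⁻¹

4.6×10⁻⁵ M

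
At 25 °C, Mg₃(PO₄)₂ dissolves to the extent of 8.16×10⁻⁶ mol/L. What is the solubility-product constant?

Ksp = 3.91×10⁻²⁴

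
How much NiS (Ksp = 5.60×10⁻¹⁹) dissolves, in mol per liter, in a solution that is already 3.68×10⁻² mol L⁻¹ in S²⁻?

NiS(s) ⇌ Ni²⁺(aq) + S²⁻(aq)
The solution already contains S²⁻ at 3.68×10⁻² mol L⁻¹. Let s be the molar solubility of NiS.
[S²⁻] ≈ 3.68×10⁻² mol L⁻¹ (common ion dominates); [Ni²⁺] = s.
Ksp = [Ni²⁺][S²⁻] = s(3.68×10⁻²)
s = 5.60×10⁻¹⁹ / (3.68×10⁻²) = 1.52×10⁻¹⁷
s = 1.52×10⁻¹⁷ mol L⁻¹

1.52×10⁻¹⁷ M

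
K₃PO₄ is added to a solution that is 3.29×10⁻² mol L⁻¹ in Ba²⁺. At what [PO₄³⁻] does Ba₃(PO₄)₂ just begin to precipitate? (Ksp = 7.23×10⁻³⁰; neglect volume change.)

4.51×10⁻¹³ M

The threshold for precipitation is Q = Ksp.
Ba₃(PO₄)₂(s) ⇌ 3 Ba²⁺(aq) + 2 PO₄³⁻(aq)
Ksp = [Ba²⁺]^3[PO₄³⁻]^2 = [PO₄³⁻]^2(3.29×10⁻²)^3
[PO₄³⁻]^2 = 7.23×10⁻³⁰ / (3.29×10⁻²)^3 = 2.03×10⁻²⁵
[PO₄³⁻] = 4.51×10⁻¹³ mol L⁻¹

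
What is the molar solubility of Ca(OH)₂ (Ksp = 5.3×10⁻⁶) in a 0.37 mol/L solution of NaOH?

3.9×10⁻⁵ M

Ca(OH)₂(s) ⇌ Ca²⁺(aq) + 2 OH⁻(aq)
The solution already contains OH⁻ at 0.37 mol/L. Let s be the molar solubility of Ca(OH)₂.
[OH⁻] ≈ 0.37 mol/L (common ion dominates); [Ca²⁺] = s.
Ksp = [Ca²⁺][OH⁻]^2 = s(0.37)^2
s = 5.3×10⁻⁶ / (0.37)^2 = 3.9×10⁻⁵
s = 3.9×10⁻⁵ mol/L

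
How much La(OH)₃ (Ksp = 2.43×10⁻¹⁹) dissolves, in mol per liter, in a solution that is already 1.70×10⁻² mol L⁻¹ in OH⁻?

4.95×10⁻¹⁴ M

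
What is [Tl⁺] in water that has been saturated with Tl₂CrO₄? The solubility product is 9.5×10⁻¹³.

Tl₂CrO₄(s) ⇌ 2 Tl⁺(aq) + CrO₄²⁻(aq)
Call the molar solubility s, so that [Tl⁺] = 2s and [CrO₄²⁻] = s.
Ksp = [Tl⁺]^2[CrO₄²⁻] = (2s)^2 · s = 4s^3 = 9.5×10⁻¹³
s = 6.2×10⁻⁵ mol/L
[Tl⁺] = 2s = 1.2×10⁻⁴ mol/L

1.2×10⁻⁴ M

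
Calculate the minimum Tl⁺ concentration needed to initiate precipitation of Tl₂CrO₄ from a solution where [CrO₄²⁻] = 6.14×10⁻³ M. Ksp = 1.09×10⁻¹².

A salt starts to precipitate once the ion product Q reaches its Ksp.
Tl₂CrO₄(s) ⇌ 2 Tl⁺(aq) + CrO₄²⁻(aq)
Ksp = [Tl⁺]^2[CrO₄²⁻] = [Tl⁺]^2(6.14×10⁻³)
[Tl⁺]^2 = 1.09×10⁻¹² / (6.14×10⁻³) = 1.78×10⁻¹⁰
[Tl⁺] = 1.33×10⁻⁵ M

1.33×10⁻⁵ M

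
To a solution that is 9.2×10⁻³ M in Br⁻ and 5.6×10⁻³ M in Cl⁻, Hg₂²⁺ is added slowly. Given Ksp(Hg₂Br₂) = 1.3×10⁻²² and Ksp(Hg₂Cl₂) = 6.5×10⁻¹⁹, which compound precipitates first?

Precipitation of each salt begins when its ion product equals Ksp.
For Hg₂Br₂: [Hg₂²⁺] = (Ksp/[Br⁻]^2) = 1.5×10⁻¹⁸ M
For Hg₂Cl₂: [Hg₂²⁺] = (Ksp/[Cl⁻]^2) = 2.1×10⁻¹⁴ M
Since Hg₂Br₂ needs less Hg₂²⁺ to reach saturation, it precipitates first.

Hg₂Br₂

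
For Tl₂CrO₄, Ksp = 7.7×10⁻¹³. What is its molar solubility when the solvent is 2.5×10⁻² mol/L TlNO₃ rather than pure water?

1.2×10⁻⁹ M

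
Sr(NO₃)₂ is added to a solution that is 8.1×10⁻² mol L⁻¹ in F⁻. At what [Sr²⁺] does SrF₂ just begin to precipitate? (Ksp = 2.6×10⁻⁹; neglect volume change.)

4.0×10⁻⁷ M

The threshold for precipitation is Q = Ksp.
SrF₂(s) ⇌ Sr²⁺(aq) + 2 F⁻(aq)
Ksp = [Sr²⁺][F⁻]^2 = [Sr²⁺](8.1×10⁻²)^2
[Sr²⁺] = 2.6×10⁻⁹ / (8.1×10⁻²)^2 = 4.0×10⁻⁷
[Sr²⁺] = 4.0×10⁻⁷ mol L⁻¹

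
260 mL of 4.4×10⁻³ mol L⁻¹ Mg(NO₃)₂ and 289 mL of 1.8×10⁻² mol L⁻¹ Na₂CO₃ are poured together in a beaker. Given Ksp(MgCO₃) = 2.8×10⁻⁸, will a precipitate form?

Yes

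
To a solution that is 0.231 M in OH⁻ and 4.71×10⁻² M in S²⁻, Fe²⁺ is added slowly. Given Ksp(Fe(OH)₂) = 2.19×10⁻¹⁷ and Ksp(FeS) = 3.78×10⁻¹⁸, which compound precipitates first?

Each salt precipitates once Q = Ksp for that salt.
For Fe(OH)₂: [Fe²⁺] = (Ksp/[OH⁻]^2) = 4.10×10⁻¹⁶ M
For FeS: [Fe²⁺] = (Ksp/[S²⁻]) = 8.03×10⁻¹⁷ M
FeS requires the lower [Fe²⁺], so it precipitates first.

FeS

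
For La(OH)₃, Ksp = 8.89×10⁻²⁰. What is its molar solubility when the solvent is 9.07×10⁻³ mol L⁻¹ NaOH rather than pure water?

La(OH)₃(s) ⇌ La³⁺(aq) + 3 OH⁻(aq)
Let s be the solubility of La(OH)₃ here. The common ion gives [OH⁻] ≈ 9.07×10⁻³ mol L⁻¹, and [La³⁺] = s.
Ksp = [La³⁺][OH⁻]^3 = s(9.07×10⁻³)^3
s = 8.89×10⁻²⁰ / (9.07×10⁻³)^3 = 1.19×10⁻¹³
s = 1.19×10⁻¹³ mol L⁻¹

1.19×10⁻¹³ M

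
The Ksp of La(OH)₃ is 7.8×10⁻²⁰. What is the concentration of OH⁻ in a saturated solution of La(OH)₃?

2.2×10⁻⁵ M

La(OH)₃(s) ⇌ La³⁺(aq) + 3 OH⁻(aq)
Call the molar solubility s, so that [La³⁺] = s and [OH⁻] = 3s.
Ksp = [La³⁺][OH⁻]^3 = s · (3s)^3 = 27s^4 = 7.8×10⁻²⁰
s = 7.3×10⁻⁶ mol/L
[OH⁻] = 3s = 2.2×10⁻⁵ mol/L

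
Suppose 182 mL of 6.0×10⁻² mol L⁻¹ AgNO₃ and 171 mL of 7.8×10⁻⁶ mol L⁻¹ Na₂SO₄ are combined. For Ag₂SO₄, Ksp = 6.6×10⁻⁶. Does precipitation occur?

No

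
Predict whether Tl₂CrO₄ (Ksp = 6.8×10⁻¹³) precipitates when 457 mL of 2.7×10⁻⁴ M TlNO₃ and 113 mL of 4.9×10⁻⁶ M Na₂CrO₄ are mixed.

No

The combined volume is 570 mL.
[Tl⁺] = (2.7×10⁻⁴)(457)/570 = 2.2×10⁻⁴ M
[CrO₄²⁻] = (4.9×10⁻⁶)(113)/570 = 9.7×10⁻⁷ M
Q = [Tl⁺]^2[CrO₄²⁻] = 4.6×10⁻¹⁴
Q < Ksp (4.6×10⁻¹⁴ vs 6.8×10⁻¹³); the solution remains unsaturated and no precipitate forms.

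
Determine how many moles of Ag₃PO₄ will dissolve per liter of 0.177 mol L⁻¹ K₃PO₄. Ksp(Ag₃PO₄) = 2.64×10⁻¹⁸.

8.21×10⁻⁷ M

Ag₃PO₄(s) ⇌ 3 Ag⁺(aq) + PO₄³⁻(aq)
The solution already contains PO₄³⁻ at 0.177 mol L⁻¹. Let s be the molar solubility of Ag₃PO₄.
[PO₄³⁻] ≈ 0.177 mol L⁻¹ (common ion dominates); [Ag⁺] = 3s.
Ksp = [Ag⁺]^3[PO₄³⁻] = (3s)^3(0.177)
(3s)^3 = 2.64×10⁻¹⁸ / (0.177) = 1.49×10⁻¹⁷
s = 8.21×10⁻⁷ mol L⁻¹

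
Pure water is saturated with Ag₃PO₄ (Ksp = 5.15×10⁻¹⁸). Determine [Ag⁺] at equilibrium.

6.27×10⁻⁵ M

Ag₃PO₄(s) ⇌ 3 Ag⁺(aq) + PO₄³⁻(aq)
With molar solubility s: [Ag⁺] = 3s, [PO₄³⁻] = s.
Ksp = [Ag⁺]^3[PO₄³⁻] = (3s)^3 · s = 27s^4 = 5.15×10⁻¹⁸
s = 2.09×10⁻⁵ mol L⁻¹
[Ag⁺] = 3s = 6.27×10⁻⁵ mol L⁻¹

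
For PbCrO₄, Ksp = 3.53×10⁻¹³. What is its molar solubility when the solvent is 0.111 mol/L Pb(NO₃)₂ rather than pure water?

3.18×10⁻¹² M

PbCrO₄(s) ⇌ Pb²⁺(aq) + CrO₄²⁻(aq)
Let s be the solubility of PbCrO₄ here. The common ion gives [Pb²⁺] ≈ 0.111 mol/L, and [CrO₄²⁻] = s.
Ksp = [Pb²⁺][CrO₄²⁻] = (0.111)s
s = 3.53×10⁻¹³ / (0.111) = 3.18×10⁻¹²
s = 3.18×10⁻¹² mol/L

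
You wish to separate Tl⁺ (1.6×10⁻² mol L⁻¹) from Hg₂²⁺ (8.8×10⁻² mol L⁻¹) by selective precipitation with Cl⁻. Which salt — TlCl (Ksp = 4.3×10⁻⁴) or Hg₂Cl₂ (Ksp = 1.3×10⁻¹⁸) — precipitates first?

Precipitation of each salt begins when its ion product equals Ksp.
For TlCl: [Cl⁻] = (Ksp/[Tl⁺]) = 2.7×10⁻² mol L⁻¹
For Hg₂Cl₂: [Cl⁻] = (Ksp/[Hg₂²⁺])^(1/2) = 3.8×10⁻⁹ mol L⁻¹
Since Hg₂Cl₂ needs less Cl⁻ to reach saturation, it precipitates first.

Hg₂Cl₂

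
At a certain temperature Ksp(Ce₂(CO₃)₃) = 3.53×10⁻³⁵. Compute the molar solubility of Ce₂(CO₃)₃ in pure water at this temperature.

5.05×10⁻⁸ M

Ce₂(CO₃)₃(s) ⇌ 2 Ce³⁺(aq) + 3 CO₃²⁻(aq)
Let s be the molar solubility. Then [Ce³⁺] = 2s and [CO₃²⁻] = 3s.
Ksp = [Ce³⁺]^2[CO₃²⁻]^3 = (2s)^2 · (3s)^3 = 108s^5
108s^5 = 3.53×10⁻³⁵  ⇒  s^5 = 3.27×10⁻³⁷
Taking the 5th root, s = 5.05×10⁻⁸ mol/L.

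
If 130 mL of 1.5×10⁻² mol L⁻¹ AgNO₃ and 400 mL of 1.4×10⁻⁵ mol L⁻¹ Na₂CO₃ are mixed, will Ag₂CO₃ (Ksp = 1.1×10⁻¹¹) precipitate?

After mixing, V = 130 mL + 400 mL = 530 mL.
[Ag⁺] = (1.5×10⁻²)(130)/530 = 3.7×10⁻³ mol L⁻¹
[CO₃²⁻] = (1.4×10⁻⁵)(400)/530 = 1.1×10⁻⁵ mol L⁻¹
Q = [Ag⁺]^2[CO₃²⁻] = 1.4×10⁻¹⁰
Because Q > Ksp (1.4×10⁻¹⁰ vs 1.1×10⁻¹¹), a precipitate of Ag₂CO₃ forms.

Yes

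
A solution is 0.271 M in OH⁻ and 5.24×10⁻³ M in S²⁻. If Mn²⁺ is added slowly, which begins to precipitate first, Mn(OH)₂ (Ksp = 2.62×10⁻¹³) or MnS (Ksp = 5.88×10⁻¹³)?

The threshold for precipitation is Q = Ksp.
For Mn(OH)₂: [Mn²⁺] = (Ksp/[OH⁻]^2) = 3.57×10⁻¹² M
For MnS: [Mn²⁺] = (Ksp/[S²⁻]) = 1.12×10⁻¹⁰ M
The smaller threshold [Mn²⁺] is reached first, so Mn(OH)₂ precipitates first.

Mn(OH)₂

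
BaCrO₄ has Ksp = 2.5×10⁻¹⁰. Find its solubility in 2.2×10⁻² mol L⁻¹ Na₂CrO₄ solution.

1.1×10⁻⁸ M

BaCrO₄(s) ⇌ Ba²⁺(aq) + CrO₄²⁻(aq)
CrO₄²⁻ is already present at 2.2×10⁻² mol L⁻¹. If s mol/L of BaCrO₄ dissolves, [Ba²⁺] = s while [CrO₄²⁻] ≈ 2.2×10⁻² mol L⁻¹.
Ksp = [Ba²⁺][CrO₄²⁻] = s(2.2×10⁻²)
s = 2.5×10⁻¹⁰ / (2.2×10⁻²) = 1.1×10⁻⁸
s = 1.1×10⁻⁸ mol L⁻¹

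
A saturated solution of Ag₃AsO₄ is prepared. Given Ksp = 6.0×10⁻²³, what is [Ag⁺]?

Ag₃AsO₄(s) ⇌ 3 Ag⁺(aq) + AsO₄³⁻(aq)
Call the molar solubility s, so that [Ag⁺] = 3s and [AsO₄³⁻] = s.
Ksp = [Ag⁺]^3[AsO₄³⁻] = (3s)^3 · s = 27s^4 = 6.0×10⁻²³
s = 1.2×10⁻⁶ M
[Ag⁺] = 3s = 3.7×10⁻⁶ M

3.7×10⁻⁶ M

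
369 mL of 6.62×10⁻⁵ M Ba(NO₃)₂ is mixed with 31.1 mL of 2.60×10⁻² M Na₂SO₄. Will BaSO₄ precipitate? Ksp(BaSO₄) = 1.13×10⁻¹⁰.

Yes

The combined volume is 400.1 mL.
[Ba²⁺] = (6.62×10⁻⁵)(369)/400.1 = 6.11×10⁻⁵ M
[SO₄²⁻] = (2.60×10⁻²)(31.1)/400.1 = 2.02×10⁻³ M
Q = [Ba²⁺][SO₄²⁻] = 1.23×10⁻⁷
Q = 1.23×10⁻⁷ > Ksp = 1.13×10⁻¹⁰, so the solution is supersaturated and BaSO₄ precipitates.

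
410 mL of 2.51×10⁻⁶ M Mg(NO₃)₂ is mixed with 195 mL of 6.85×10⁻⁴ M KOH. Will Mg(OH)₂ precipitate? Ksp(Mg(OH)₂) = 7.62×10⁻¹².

No

After mixing, V = 410 mL + 195 mL = 605 mL.
[Mg²⁺] = (2.51×10⁻⁶)(410)/605 = 1.70×10⁻⁶ M
[OH⁻] = (6.85×10⁻⁴)(195)/605 = 2.21×10⁻⁴ M
Q = [Mg²⁺][OH⁻]^2 = 8.29×10⁻¹⁴
Q < Ksp (8.29×10⁻¹⁴ vs 7.62×10⁻¹²); the solution remains unsaturated and no precipitate forms.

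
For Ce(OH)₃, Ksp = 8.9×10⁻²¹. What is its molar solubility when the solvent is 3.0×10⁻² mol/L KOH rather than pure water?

3.3×10⁻¹⁶ M

Ce(OH)₃(s) ⇌ Ce³⁺(aq) + 3 OH⁻(aq)
OH⁻ is already present at 3.0×10⁻² mol/L. If s mol/L of Ce(OH)₃ dissolves, [Ce³⁺] = s while [OH⁻] ≈ 3.0×10⁻² mol/L.
Ksp = [Ce³⁺][OH⁻]^3 = s(3.0×10⁻²)^3
s = 8.9×10⁻²¹ / (3.0×10⁻²)^3 = 3.3×10⁻¹⁶
s = 3.3×10⁻¹⁶ mol/L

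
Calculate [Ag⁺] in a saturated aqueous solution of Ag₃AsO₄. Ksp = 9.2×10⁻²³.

Ag₃AsO₄(s) ⇌ 3 Ag⁺(aq) + AsO₄³⁻(aq)
If s mol/L of Ag₃AsO₄ dissolves, [Ag⁺] = 3s and [AsO₄³⁻] = s.
Ksp = [Ag⁺]^3[AsO₄³⁻] = (3s)^3 · s = 27s^4 = 9.2×10⁻²³
s = 1.4×10⁻⁶ M
[Ag⁺] = 3s = 4.1×10⁻⁶ M

4.1×10⁻⁶ M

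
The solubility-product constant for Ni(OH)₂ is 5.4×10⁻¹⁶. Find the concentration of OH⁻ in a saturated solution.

1.0×10⁻⁵ M

Ni(OH)₂(s) ⇌ Ni²⁺(aq) + 2 OH⁻(aq)
Call the molar solubility s, so that [Ni²⁺] = s and [OH⁻] = 2s.
Ksp = [Ni²⁺][OH⁻]^2 = s · (2s)^2 = 4s^3 = 5.4×10⁻¹⁶
s = 5.1×10⁻⁶ mol L⁻¹
[OH⁻] = 2s = 1.0×10⁻⁵ mol L⁻¹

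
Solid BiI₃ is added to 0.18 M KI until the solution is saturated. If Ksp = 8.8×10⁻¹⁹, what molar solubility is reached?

1.5×10⁻¹⁶ M

BiI₃(s) ⇌ Bi³⁺(aq) + 3 I⁻(aq)
Let s be the solubility of BiI₃ here. The common ion gives [I⁻] ≈ 0.18 M, and [Bi³⁺] = s.
Ksp = [Bi³⁺][I⁻]^3 = s(0.18)^3
s = 8.8×10⁻¹⁹ / (0.18)^3 = 1.5×10⁻¹⁶
s = 1.5×10⁻¹⁶ M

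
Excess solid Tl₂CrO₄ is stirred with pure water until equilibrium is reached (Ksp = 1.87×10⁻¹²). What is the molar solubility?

7.76×10⁻⁵ M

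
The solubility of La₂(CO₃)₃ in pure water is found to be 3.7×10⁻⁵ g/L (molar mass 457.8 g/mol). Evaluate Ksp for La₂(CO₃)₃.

Convert to molarity: s = 3.7×10⁻⁵ / 457.8 = 8.082×10⁻⁸ mol/L
La₂(CO₃)₃(s) ⇌ 2 La³⁺(aq) + 3 CO₃²⁻(aq)
For each mole of La₂(CO₃)₃ that dissolves per liter, [La³⁺] = 2s and [CO₃²⁻] = 3s; let s denote this solubility.
Ksp = [La³⁺]^2[CO₃²⁻]^3 = (2s)^2 · (3s)^3 = 108s^5
Ksp = 108 × (8.082×10⁻⁸)^5 = 3.7×10⁻³⁴

Ksp = 3.7×10⁻³⁴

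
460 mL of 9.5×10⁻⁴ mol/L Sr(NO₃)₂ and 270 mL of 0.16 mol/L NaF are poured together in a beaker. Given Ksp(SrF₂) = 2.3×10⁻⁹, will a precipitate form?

Yes

After mixing, V = 460 mL + 270 mL = 730 mL.
[Sr²⁺] = (9.5×10⁻⁴)(460)/730 = 6.0×10⁻⁴ mol/L
[F⁻] = (0.16)(270)/730 = 5.9×10⁻² mol/L
Q = [Sr²⁺][F⁻]^2 = 2.1×10⁻⁶
Q = 2.1×10⁻⁶ > Ksp = 2.3×10⁻⁹, so the solution is supersaturated and SrF₂ precipitates.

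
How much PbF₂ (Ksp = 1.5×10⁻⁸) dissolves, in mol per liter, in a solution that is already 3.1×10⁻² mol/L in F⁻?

1.6×10⁻⁵ M

PbF₂(s) ⇌ Pb²⁺(aq) + 2 F⁻(aq)
With F⁻ already at 3.1×10⁻² mol/L and s small, take [F⁻] ≈ 3.1×10⁻² mol/L and [Pb²⁺] = s.
Ksp = [Pb²⁺][F⁻]^2 = s(3.1×10⁻²)^2
s = 1.5×10⁻⁸ / (3.1×10⁻²)^2 = 1.6×10⁻⁵
s = 1.6×10⁻⁵ mol/L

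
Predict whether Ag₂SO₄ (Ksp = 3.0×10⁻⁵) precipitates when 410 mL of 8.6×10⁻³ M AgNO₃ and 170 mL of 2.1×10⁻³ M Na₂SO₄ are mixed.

No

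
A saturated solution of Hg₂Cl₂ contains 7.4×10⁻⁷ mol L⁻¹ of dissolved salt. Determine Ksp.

Hg₂Cl₂(s) ⇌ Hg₂²⁺(aq) + 2 Cl⁻(aq)
Call the molar solubility s, so that [Hg₂²⁺] = s and [Cl⁻] = 2s.
Ksp = [Hg₂²⁺][Cl⁻]^2 = s · (2s)^2 = 4s^3
Ksp = 4 × (7.4×10⁻⁷)^3 = 1.6×10⁻¹⁸

Ksp = 1.6×10⁻¹⁸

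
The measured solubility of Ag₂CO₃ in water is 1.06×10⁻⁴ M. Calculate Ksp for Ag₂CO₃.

Ksp = 4.76×10⁻¹²

Ag₂CO₃(s) ⇌ 2 Ag⁺(aq) + CO₃²⁻(aq)
Let s be the molar solubility. Then [Ag⁺] = 2s and [CO₃²⁻] = s.
Ksp = [Ag⁺]^2[CO₃²⁻] = (2s)^2 · s = 4s^3
Ksp = 4 × (1.06×10⁻⁴)^3 = 4.76×10⁻¹²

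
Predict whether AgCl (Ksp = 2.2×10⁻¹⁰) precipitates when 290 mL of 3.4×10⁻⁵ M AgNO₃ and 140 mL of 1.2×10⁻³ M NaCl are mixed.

Yes

Total volume after mixing = 290 + 140 = 430 mL.
[Ag⁺] = (3.4×10⁻⁵)(290)/430 = 2.3×10⁻⁵ M
[Cl⁻] = (1.2×10⁻³)(140)/430 = 3.9×10⁻⁴ M
Q = [Ag⁺][Cl⁻] = 9.0×10⁻⁹
Because Q > Ksp (9.0×10⁻⁹ vs 2.2×10⁻¹⁰), a precipitate of AgCl forms.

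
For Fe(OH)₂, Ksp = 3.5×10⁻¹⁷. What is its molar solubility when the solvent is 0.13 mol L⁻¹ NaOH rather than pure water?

2.1×10⁻¹⁵ M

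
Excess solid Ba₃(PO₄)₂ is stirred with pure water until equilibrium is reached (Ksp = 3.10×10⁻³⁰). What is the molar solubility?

Ba₃(PO₄)₂(s) ⇌ 3 Ba²⁺(aq) + 2 PO₄³⁻(aq)
For each mole of Ba₃(PO₄)₂ that dissolves per liter, [Ba²⁺] = 3s and [PO₄³⁻] = 2s; let s denote this solubility.
Ksp = [Ba²⁺]^3[PO₄³⁻]^2 = (3s)^3 · (2s)^2 = 108s^5
108s^5 = 3.10×10⁻³⁰  ⇒  s^5 = 2.87×10⁻³²
Taking the 5th root, s = 4.92×10⁻⁷ mol/L.

4.92×10⁻⁷ M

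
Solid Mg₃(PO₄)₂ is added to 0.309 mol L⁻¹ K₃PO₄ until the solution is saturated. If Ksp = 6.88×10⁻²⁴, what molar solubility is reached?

1.39×10⁻⁸ M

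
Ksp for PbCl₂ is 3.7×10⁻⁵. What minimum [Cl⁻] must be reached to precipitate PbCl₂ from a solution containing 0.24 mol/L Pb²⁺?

1.2×10⁻² M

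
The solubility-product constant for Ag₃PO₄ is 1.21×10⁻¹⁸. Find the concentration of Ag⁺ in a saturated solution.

4.36×10⁻⁵ M

Ag₃PO₄(s) ⇌ 3 Ag⁺(aq) + PO₄³⁻(aq)
For each mole of Ag₃PO₄ that dissolves per liter, [Ag⁺] = 3s and [PO₄³⁻] = s; let s denote this solubility.
Ksp = [Ag⁺]^3[PO₄³⁻] = (3s)^3 · s = 27s^4 = 1.21×10⁻¹⁸
s = 1.45×10⁻⁵ M
[Ag⁺] = 3s = 4.36×10⁻⁵ M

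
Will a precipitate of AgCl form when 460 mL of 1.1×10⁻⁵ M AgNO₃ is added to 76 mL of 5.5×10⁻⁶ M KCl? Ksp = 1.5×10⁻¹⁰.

After mixing, V = 460 mL + 76 mL = 536 mL.
[Ag⁺] = (1.1×10⁻⁵)(460)/536 = 9.4×10⁻⁶ M
[Cl⁻] = (5.5×10⁻⁶)(76)/536 = 7.8×10⁻⁷ M
Q = [Ag⁺][Cl⁻] = 7.4×10⁻¹²
Since Q (7.4×10⁻¹²) is less than Ksp (1.5×10⁻¹⁰), no AgCl precipitates.

No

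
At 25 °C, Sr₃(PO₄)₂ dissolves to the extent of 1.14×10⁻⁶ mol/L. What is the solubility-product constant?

Ksp = 2.08×10⁻²⁸

Sr₃(PO₄)₂(s) ⇌ 3 Sr²⁺(aq) + 2 PO₄³⁻(aq)
With molar solubility s: [Sr²⁺] = 3s, [PO₄³⁻] = 2s.
Ksp = [Sr²⁺]^3[PO₄³⁻]^2 = (3s)^3 · (2s)^2 = 108s^5
Ksp = 108 × (1.14×10⁻⁶)^5 = 2.08×10⁻²⁸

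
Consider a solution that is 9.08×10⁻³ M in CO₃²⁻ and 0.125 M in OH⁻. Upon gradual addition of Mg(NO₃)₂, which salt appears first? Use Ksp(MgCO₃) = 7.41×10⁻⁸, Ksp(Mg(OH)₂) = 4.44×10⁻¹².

Mg(OH)₂

Precipitation begins when Q = Ksp.
For MgCO₃: [Mg²⁺] = (Ksp/[CO₃²⁻]) = 8.16×10⁻⁶ M
For Mg(OH)₂: [Mg²⁺] = (Ksp/[OH⁻]^2) = 2.84×10⁻¹⁰ M
Mg(OH)₂ requires the lower [Mg²⁺], so it precipitates first.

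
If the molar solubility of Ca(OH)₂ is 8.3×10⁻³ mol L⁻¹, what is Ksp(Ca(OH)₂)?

Ksp = 2.3×10⁻⁶

Ca(OH)₂(s) ⇌ Ca²⁺(aq) + 2 OH⁻(aq)
If s mol/L of Ca(OH)₂ dissolves, [Ca²⁺] = s and [OH⁻] = 2s.
Ksp = [Ca²⁺][OH⁻]^2 = s · (2s)^2 = 4s^3
Ksp = 4 × (8.3×10⁻³)^3 = 2.3×10⁻⁶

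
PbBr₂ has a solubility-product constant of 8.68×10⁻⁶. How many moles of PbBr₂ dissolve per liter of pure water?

1.29×10⁻² M

PbBr₂(s) ⇌ Pb²⁺(aq) + 2 Br⁻(aq)
With molar solubility s: [Pb²⁺] = s, [Br⁻] = 2s.
Ksp = [Pb²⁺][Br⁻]^2 = s · (2s)^2 = 4s^3
4s^3 = 8.68×10⁻⁶  ⇒  s^3 = 2.17×10⁻⁶
s = (2.17×10⁻⁶)^(1/3) = 1.29×10⁻² M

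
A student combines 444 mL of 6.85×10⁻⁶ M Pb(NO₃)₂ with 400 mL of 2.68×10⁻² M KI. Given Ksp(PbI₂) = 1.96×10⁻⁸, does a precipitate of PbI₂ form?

No

Total volume after mixing = 444 + 400 = 844 mL.
[Pb²⁺] = (6.85×10⁻⁶)(444)/844 = 3.60×10⁻⁶ M
[I⁻] = (2.68×10⁻²)(400)/844 = 1.27×10⁻² M
Q = [Pb²⁺][I⁻]^2 = 5.81×10⁻¹⁰
Q = 5.81×10⁻¹⁰ < Ksp = 1.96×10⁻⁸, so the solution is unsaturated and no precipitate forms.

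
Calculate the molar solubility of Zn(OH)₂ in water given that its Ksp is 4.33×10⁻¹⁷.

2.21×10⁻⁶ M

Zn(OH)₂(s) ⇌ Zn²⁺(aq) + 2 OH⁻(aq)
With molar solubility s: [Zn²⁺] = s, [OH⁻] = 2s.
Ksp = [Zn²⁺][OH⁻]^2 = s · (2s)^2 = 4s^3
4s^3 = 4.33×10⁻¹⁷  ⇒  s^3 = 1.08×10⁻¹⁷
s = (1.08×10⁻¹⁷)^(1/3) = 2.21×10⁻⁶ mol L⁻¹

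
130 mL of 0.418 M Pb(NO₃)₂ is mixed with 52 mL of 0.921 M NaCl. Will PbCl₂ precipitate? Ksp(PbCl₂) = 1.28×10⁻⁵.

After mixing, V = 130 mL + 52 mL = 182 mL.
[Pb²⁺] = (0.418)(130)/182 = 0.299 M
[Cl⁻] = (0.921)(52)/182 = 0.263 M
Q = [Pb²⁺][Cl⁻]^2 = 2.07×10⁻²
Because Q > Ksp (2.07×10⁻² vs 1.28×10⁻⁵), a precipitate of PbCl₂ forms.

Yes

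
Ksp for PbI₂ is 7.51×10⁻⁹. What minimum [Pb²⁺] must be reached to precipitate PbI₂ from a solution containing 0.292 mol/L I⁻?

The threshold for precipitation is Q = Ksp.
PbI₂(s) ⇌ Pb²⁺(aq) + 2 I⁻(aq)
Ksp = [Pb²⁺][I⁻]^2 = [Pb²⁺](0.292)^2
[Pb²⁺] = 7.51×10⁻⁹ / (0.292)^2 = 8.81×10⁻⁸
[Pb²⁺] = 8.81×10⁻⁸ mol/L

8.81×10⁻⁸ M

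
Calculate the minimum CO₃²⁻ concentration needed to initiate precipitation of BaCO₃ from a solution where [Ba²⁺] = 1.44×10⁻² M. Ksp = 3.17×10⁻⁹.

2.20×10⁻⁷ M

Precipitation of each salt begins when its ion product equals Ksp.
BaCO₃(s) ⇌ Ba²⁺(aq) + CO₃²⁻(aq)
Ksp = [Ba²⁺][CO₃²⁻] = [CO₃²⁻](1.44×10⁻²)
[CO₃²⁻] = 3.17×10⁻⁹ / (1.44×10⁻²) = 2.20×10⁻⁷
[CO₃²⁻] = 2.20×10⁻⁷ M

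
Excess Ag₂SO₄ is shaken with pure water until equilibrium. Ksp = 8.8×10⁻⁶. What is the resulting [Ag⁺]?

2.6×10⁻² M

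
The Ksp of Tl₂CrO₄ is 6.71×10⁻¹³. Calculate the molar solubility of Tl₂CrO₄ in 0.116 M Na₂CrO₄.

Tl₂CrO₄(s) ⇌ 2 Tl⁺(aq) + CrO₄²⁻(aq)
CrO₄²⁻ is already present at 0.116 M. If s mol/L of Tl₂CrO₄ dissolves, [Tl⁺] = 2s while [CrO₄²⁻] ≈ 0.116 M.
Ksp = [Tl⁺]^2[CrO₄²⁻] = (2s)^2(0.116)
(2s)^2 = 6.71×10⁻¹³ / (0.116) = 5.78×10⁻¹²
s = 1.20×10⁻⁶ M

1.20×10⁻⁶ M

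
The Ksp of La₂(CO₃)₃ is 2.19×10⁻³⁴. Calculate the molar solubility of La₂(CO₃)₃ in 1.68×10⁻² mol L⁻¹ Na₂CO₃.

3.40×10⁻¹⁵ M

La₂(CO₃)₃(s) ⇌ 2 La³⁺(aq) + 3 CO₃²⁻(aq)
Let s be the solubility of La₂(CO₃)₃ here. The common ion gives [CO₃²⁻] ≈ 1.68×10⁻² mol L⁻¹, and [La³⁺] = 2s.
Ksp = [La³⁺]^2[CO₃²⁻]^3 = (2s)^2(1.68×10⁻²)^3
(2s)^2 = 2.19×10⁻³⁴ / (1.68×10⁻²)^3 = 4.62×10⁻²⁹
s = 3.40×10⁻¹⁵ mol L⁻¹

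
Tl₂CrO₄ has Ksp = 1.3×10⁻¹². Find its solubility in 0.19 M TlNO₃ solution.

3.6×10⁻¹¹ M

Tl₂CrO₄(s) ⇌ 2 Tl⁺(aq) + CrO₄²⁻(aq)
Tl⁺ is already present at 0.19 M. If s mol/L of Tl₂CrO₄ dissolves, [CrO₄²⁻] = s while [Tl⁺] ≈ 0.19 M.
Ksp = [Tl⁺]^2[CrO₄²⁻] = (0.19)^2s
s = 1.3×10⁻¹² / (0.19)^2 = 3.6×10⁻¹¹
s = 3.6×10⁻¹¹ M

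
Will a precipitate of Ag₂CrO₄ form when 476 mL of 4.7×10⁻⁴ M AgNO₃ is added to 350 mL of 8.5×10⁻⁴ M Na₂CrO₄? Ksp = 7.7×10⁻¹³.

Yes

After mixing, V = 476 mL + 350 mL = 826 mL.
[Ag⁺] = (4.7×10⁻⁴)(476)/826 = 2.7×10⁻⁴ M
[CrO₄²⁻] = (8.5×10⁻⁴)(350)/826 = 3.6×10⁻⁴ M
Q = [Ag⁺]^2[CrO₄²⁻] = 2.6×10⁻¹¹
Because Q > Ksp (2.6×10⁻¹¹ vs 7.7×10⁻¹³), a precipitate of Ag₂CrO₄ forms.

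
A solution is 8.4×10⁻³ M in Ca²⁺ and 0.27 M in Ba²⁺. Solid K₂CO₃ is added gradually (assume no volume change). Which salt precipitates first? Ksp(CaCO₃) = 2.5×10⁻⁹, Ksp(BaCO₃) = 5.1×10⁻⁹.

Each salt precipitates once Q = Ksp for that salt.
For CaCO₃: [CO₃²⁻] = (Ksp/[Ca²⁺]) = 3.0×10⁻⁷ M
For BaCO₃: [CO₃²⁻] = (Ksp/[Ba²⁺]) = 1.9×10⁻⁸ M
BaCO₃ requires the lower [CO₃²⁻], so it precipitates first.

BaCO₃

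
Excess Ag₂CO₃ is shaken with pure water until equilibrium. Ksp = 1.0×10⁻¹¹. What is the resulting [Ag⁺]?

2.7×10⁻⁴ M

Ag₂CO₃(s) ⇌ 2 Ag⁺(aq) + CO₃²⁻(aq)
Let s be the molar solubility. Then [Ag⁺] = 2s and [CO₃²⁻] = s.
Ksp = [Ag⁺]^2[CO₃²⁻] = (2s)^2 · s = 4s^3 = 1.0×10⁻¹¹
s = 1.4×10⁻⁴ mol/L
[Ag⁺] = 2s = 2.7×10⁻⁴ mol/L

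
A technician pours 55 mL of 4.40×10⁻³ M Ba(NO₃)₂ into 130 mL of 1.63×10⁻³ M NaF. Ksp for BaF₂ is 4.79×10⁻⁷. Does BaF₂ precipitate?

No

Total volume after mixing = 55 + 130 = 185 mL.
[Ba²⁺] = (4.40×10⁻³)(55)/185 = 1.31×10⁻³ M
[F⁻] = (1.63×10⁻³)(130)/185 = 1.15×10⁻³ M
Q = [Ba²⁺][F⁻]^2 = 1.72×10⁻⁹
Q < Ksp (1.72×10⁻⁹ vs 4.79×10⁻⁷); the solution remains unsaturated and no precipitate forms.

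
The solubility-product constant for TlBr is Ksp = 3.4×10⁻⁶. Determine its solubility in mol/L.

1.8×10⁻³ M

TlBr(s) ⇌ Tl⁺(aq) + Br⁻(aq)
If s mol/L of TlBr dissolves, [Tl⁺] = s and [Br⁻] = s.
Ksp = [Tl⁺][Br⁻] = s · s = s^2
s^2 = 3.4×10⁻⁶
s = (3.4×10⁻⁶)^(1/2) = 1.8×10⁻³ M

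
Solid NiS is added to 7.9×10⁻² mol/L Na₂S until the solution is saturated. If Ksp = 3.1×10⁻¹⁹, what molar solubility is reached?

3.9×10⁻¹⁸ M

NiS(s) ⇌ Ni²⁺(aq) + S²⁻(aq)
With S²⁻ already at 7.9×10⁻² mol/L and s small, take [S²⁻] ≈ 7.9×10⁻² mol/L and [Ni²⁺] = s.
Ksp = [Ni²⁺][S²⁻] = s(7.9×10⁻²)
s = 3.1×10⁻¹⁹ / (7.9×10⁻²) = 3.9×10⁻¹⁸
s = 3.9×10⁻¹⁸ mol/L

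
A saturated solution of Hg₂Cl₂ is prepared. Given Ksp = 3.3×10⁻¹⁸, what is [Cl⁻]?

Hg₂Cl₂(s) ⇌ Hg₂²⁺(aq) + 2 Cl⁻(aq)
If s mol/L of Hg₂Cl₂ dissolves, [Hg₂²⁺] = s and [Cl⁻] = 2s.
Ksp = [Hg₂²⁺][Cl⁻]^2 = s · (2s)^2 = 4s^3 = 3.3×10⁻¹⁸
s = 9.4×10⁻⁷ M
[Cl⁻] = 2s = 1.9×10⁻⁶ M

1.9×10⁻⁶ M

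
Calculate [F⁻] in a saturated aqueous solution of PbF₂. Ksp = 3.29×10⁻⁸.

PbF₂(s) ⇌ Pb²⁺(aq) + 2 F⁻(aq)
With molar solubility s: [Pb²⁺] = s, [F⁻] = 2s.
Ksp = [Pb²⁺][F⁻]^2 = s · (2s)^2 = 4s^3 = 3.29×10⁻⁸
s = 2.02×10⁻³ mol/L
[F⁻] = 2s = 4.04×10⁻³ mol/L

4.04×10⁻³ M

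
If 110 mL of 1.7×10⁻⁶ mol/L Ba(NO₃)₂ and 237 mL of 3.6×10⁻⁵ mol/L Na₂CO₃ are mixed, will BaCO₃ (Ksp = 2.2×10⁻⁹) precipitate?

No

Total volume after mixing = 110 + 237 = 347 mL.
[Ba²⁺] = (1.7×10⁻⁶)(110)/347 = 5.4×10⁻⁷ mol/L
[CO₃²⁻] = (3.6×10⁻⁵)(237)/347 = 2.5×10⁻⁵ mol/L
Q = [Ba²⁺][CO₃²⁻] = 1.3×10⁻¹¹
Since Q (1.3×10⁻¹¹) is less than Ksp (2.2×10⁻⁹), no BaCO₃ precipitates.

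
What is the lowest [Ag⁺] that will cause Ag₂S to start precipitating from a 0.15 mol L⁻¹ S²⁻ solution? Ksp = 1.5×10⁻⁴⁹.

1.0×10⁻²⁴ M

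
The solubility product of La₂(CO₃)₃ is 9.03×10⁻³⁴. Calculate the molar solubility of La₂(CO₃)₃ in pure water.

9.65×10⁻⁸ M

La₂(CO₃)₃(s) ⇌ 2 La³⁺(aq) + 3 CO₃²⁻(aq)
If s mol/L of La₂(CO₃)₃ dissolves, [La³⁺] = 2s and [CO₃²⁻] = 3s.
Ksp = [La³⁺]^2[CO₃²⁻]^3 = (2s)^2 · (3s)^3 = 108s^5
108s^5 = 9.03×10⁻³⁴  ⇒  s^5 = 8.36×10⁻³⁶
s = 9.65×10⁻⁸ mol L⁻¹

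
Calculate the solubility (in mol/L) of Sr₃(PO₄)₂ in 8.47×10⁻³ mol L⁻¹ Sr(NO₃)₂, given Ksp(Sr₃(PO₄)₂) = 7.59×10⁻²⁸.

1.77×10⁻¹¹ M

Sr₃(PO₄)₂(s) ⇌ 3 Sr²⁺(aq) + 2 PO₄³⁻(aq)
Let s be the solubility of Sr₃(PO₄)₂ here. The common ion gives [Sr²⁺] ≈ 8.47×10⁻³ mol L⁻¹, and [PO₄³⁻] = 2s.
Ksp = [Sr²⁺]^3[PO₄³⁻]^2 = (8.47×10⁻³)^3(2s)^2
(2s)^2 = 7.59×10⁻²⁸ / (8.47×10⁻³)^3 = 1.25×10⁻²¹
s = 1.77×10⁻¹¹ mol L⁻¹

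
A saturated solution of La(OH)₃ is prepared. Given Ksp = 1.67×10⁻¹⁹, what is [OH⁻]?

La(OH)₃(s) ⇌ La³⁺(aq) + 3 OH⁻(aq)
If s mol/L of La(OH)₃ dissolves, [La³⁺] = s and [OH⁻] = 3s.
Ksp = [La³⁺][OH⁻]^3 = s · (3s)^3 = 27s^4 = 1.67×10⁻¹⁹
s = 8.87×10⁻⁶ mol/L
[OH⁻] = 3s = 2.66×10⁻⁵ mol/L

2.66×10⁻⁵ M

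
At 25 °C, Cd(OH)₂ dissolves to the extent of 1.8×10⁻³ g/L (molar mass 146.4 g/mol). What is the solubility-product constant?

Ksp = 7.4×10⁻¹⁵

Convert to molarity: s = 1.8×10⁻³ / 146.4 = 1.230×10⁻⁵ mol/L
Cd(OH)₂(s) ⇌ Cd²⁺(aq) + 2 OH⁻(aq)
With molar solubility s: [Cd²⁺] = s, [OH⁻] = 2s.
Ksp = [Cd²⁺][OH⁻]^2 = s · (2s)^2 = 4s^3
Ksp = 4 × (1.230×10⁻⁵)^3 = 7.4×10⁻¹⁵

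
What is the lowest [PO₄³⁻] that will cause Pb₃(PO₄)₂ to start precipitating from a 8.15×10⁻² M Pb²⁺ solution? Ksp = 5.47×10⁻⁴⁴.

Precipitation of each salt begins when its ion product equals Ksp.
Pb₃(PO₄)₂(s) ⇌ 3 Pb²⁺(aq) + 2 PO₄³⁻(aq)
Ksp = [Pb²⁺]^3[PO₄³⁻]^2 = [PO₄³⁻]^2(8.15×10⁻²)^3
[PO₄³⁻]^2 = 5.47×10⁻⁴⁴ / (8.15×10⁻²)^3 = 1.01×10⁻⁴⁰
[PO₄³⁻] = 1.01×10⁻²⁰ M

1.01×10⁻²⁰ M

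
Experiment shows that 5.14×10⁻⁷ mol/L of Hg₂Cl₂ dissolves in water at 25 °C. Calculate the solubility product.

Hg₂Cl₂(s) ⇌ Hg₂²⁺(aq) + 2 Cl⁻(aq)
Call the molar solubility s, so that [Hg₂²⁺] = s and [Cl⁻] = 2s.
Ksp = [Hg₂²⁺][Cl⁻]^2 = s · (2s)^2 = 4s^3
Ksp = 4 × (5.14×10⁻⁷)^3 = 5.43×10⁻¹⁹

Ksp = 5.43×10⁻¹⁹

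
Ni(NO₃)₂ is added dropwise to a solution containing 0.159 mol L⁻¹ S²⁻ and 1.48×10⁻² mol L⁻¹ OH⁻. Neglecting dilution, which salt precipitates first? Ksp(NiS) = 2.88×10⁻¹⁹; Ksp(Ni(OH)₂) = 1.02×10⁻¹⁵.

The threshold for precipitation is Q = Ksp.
For NiS: [Ni²⁺] = (Ksp/[S²⁻]) = 1.81×10⁻¹⁸ mol L⁻¹
For Ni(OH)₂: [Ni²⁺] = (Ksp/[OH⁻]^2) = 4.66×10⁻¹² mol L⁻¹
NiS requires the lower [Ni²⁺], so it precipitates first.

NiS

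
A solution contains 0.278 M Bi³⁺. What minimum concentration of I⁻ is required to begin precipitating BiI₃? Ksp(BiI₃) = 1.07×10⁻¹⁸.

The threshold for precipitation is Q = Ksp.
BiI₃(s) ⇌ Bi³⁺(aq) + 3 I⁻(aq)
Ksp = [Bi³⁺][I⁻]^3 = [I⁻]^3(0.278)
[I⁻]^3 = 1.07×10⁻¹⁸ / (0.278) = 3.85×10⁻¹⁸
[I⁻] = 1.57×10⁻⁶ M

1.57×10⁻⁶ M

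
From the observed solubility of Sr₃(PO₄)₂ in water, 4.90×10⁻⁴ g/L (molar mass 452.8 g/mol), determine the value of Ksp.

Ksp = 1.60×10⁻²⁸

Molar solubility s = (4.90×10⁻⁴ g/L) / (452.8 g/mol) = 1.0822×10⁻⁶ mol/L
Sr₃(PO₄)₂(s) ⇌ 3 Sr²⁺(aq) + 2 PO₄³⁻(aq)
For each mole of Sr₃(PO₄)₂ that dissolves per liter, [Sr²⁺] = 3s and [PO₄³⁻] = 2s; let s denote this solubility.
Ksp = [Sr²⁺]^3[PO₄³⁻]^2 = (3s)^3 · (2s)^2 = 108s^5
Ksp = 108 × (1.0822×10⁻⁶)^5 = 1.60×10⁻²⁸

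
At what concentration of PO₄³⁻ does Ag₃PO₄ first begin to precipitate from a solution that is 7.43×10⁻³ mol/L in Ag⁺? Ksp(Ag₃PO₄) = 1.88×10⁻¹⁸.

4.58×10⁻¹² M

A salt starts to precipitate once the ion product Q reaches its Ksp.
Ag₃PO₄(s) ⇌ 3 Ag⁺(aq) + PO₄³⁻(aq)
Ksp = [Ag⁺]^3[PO₄³⁻] = [PO₄³⁻](7.43×10⁻³)^3
[PO₄³⁻] = 1.88×10⁻¹⁸ / (7.43×10⁻³)^3 = 4.58×10⁻¹²
[PO₄³⁻] = 4.58×10⁻¹² mol/L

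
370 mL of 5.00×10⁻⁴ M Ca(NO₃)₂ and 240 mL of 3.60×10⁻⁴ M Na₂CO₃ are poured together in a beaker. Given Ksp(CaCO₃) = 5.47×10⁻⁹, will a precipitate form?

Yes

The combined volume is 610 mL.
[Ca²⁺] = (5.00×10⁻⁴)(370)/610 = 3.03×10⁻⁴ M
[CO₃²⁻] = (3.60×10⁻⁴)(240)/610 = 1.42×10⁻⁴ M
Q = [Ca²⁺][CO₃²⁻] = 4.30×10⁻⁸
Because Q > Ksp (4.30×10⁻⁸ vs 5.47×10⁻⁹), a precipitate of CaCO₃ forms.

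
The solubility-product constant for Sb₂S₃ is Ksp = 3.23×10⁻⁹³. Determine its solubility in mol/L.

1.24×10⁻¹⁹ M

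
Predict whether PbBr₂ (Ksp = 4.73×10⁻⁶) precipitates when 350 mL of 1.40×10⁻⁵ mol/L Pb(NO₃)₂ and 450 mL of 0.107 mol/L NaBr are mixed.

After mixing, V = 350 mL + 450 mL = 800 mL.
[Pb²⁺] = (1.40×10⁻⁵)(350)/800 = 6.13×10⁻⁶ mol/L
[Br⁻] = (0.107)(450)/800 = 6.02×10⁻² mol/L
Q = [Pb²⁺][Br⁻]^2 = 2.22×10⁻⁸
Since Q (2.22×10⁻⁸) is less than Ksp (4.73×10⁻⁶), no PbBr₂ precipitates.

No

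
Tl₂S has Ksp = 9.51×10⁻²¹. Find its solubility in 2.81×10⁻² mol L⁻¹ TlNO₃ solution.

1.20×10⁻¹⁷ M

Tl₂S(s) ⇌ 2 Tl⁺(aq) + S²⁻(aq)
The solution already contains Tl⁺ at 2.81×10⁻² mol L⁻¹. Let s be the molar solubility of Tl₂S.
[Tl⁺] ≈ 2.81×10⁻² mol L⁻¹ (common ion dominates); [S²⁻] = s.
Ksp = [Tl⁺]^2[S²⁻] = (2.81×10⁻²)^2s
s = 9.51×10⁻²¹ / (2.81×10⁻²)^2 = 1.20×10⁻¹⁷
s = 1.20×10⁻¹⁷ mol L⁻¹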